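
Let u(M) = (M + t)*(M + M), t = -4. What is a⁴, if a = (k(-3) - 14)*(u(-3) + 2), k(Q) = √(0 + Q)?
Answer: 130797306112 - 40509421568*I*√3 ≈ 1.308e+11 - 7.0164e+10*I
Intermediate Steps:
u(M) = 2*M*(-4 + M) (u(M) = (M - 4)*(M + M) = (-4 + M)*(2*M) = 2*M*(-4 + M))
k(Q) = √Q
a = -616 + 44*I*√3 (a = (√(-3) - 14)*(2*(-3)*(-4 - 3) + 2) = (I*√3 - 14)*(2*(-3)*(-7) + 2) = (-14 + I*√3)*(42 + 2) = (-14 + I*√3)*44 = -616 + 44*I*√3 ≈ -616.0 + 76.21*I)
a⁴ = (-616 + 44*I*√3)⁴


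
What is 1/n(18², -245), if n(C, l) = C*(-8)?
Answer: -1/2592 ≈ -0.00038580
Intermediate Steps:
n(C, l) = -8*C
1/n(18², -245) = 1/(-8*18²) = 1/(-8*324) = 1/(-2592) = -1/2592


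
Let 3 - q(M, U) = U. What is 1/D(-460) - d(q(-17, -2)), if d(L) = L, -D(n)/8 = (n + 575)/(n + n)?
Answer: -4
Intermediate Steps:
q(M, U) = 3 - U
D(n) = -4*(575 + n)/n (D(n) = -8*(n + 575)/(n + n) = -8*(575 + n)/(2*n) = -8*(575 + n)*1/(2*n) = -4*(575 + n)/n)
1/D(-460) - d(q(-17, -2)) = 1/(-4 - 2300/(-460)) - (3 - 1*(-2)) = 1/(-4 - 2300*(-1/460)) - (3 + 2) = 1/(-4 + 5) - 1*5 = 1/1 - 5 = 1 - 5 = -4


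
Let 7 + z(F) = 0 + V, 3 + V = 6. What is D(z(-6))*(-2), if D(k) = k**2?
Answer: -32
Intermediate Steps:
V = 3 (V = -3 + 6 = 3)
z(F) = -4 (z(F) = -7 + (0 + 3) = -7 + 3 = -4)
D(z(-6))*(-2) = (-4)**2*(-2) = 16*(-2) = -32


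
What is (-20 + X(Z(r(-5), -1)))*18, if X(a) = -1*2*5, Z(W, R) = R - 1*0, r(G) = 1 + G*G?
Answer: -540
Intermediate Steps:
r(G) = 1 + G**2
Z(W, R) = R (Z(W, R) = R + 0 = R)
X(a) = -10 (X(a) = -2*5 = -10)
(-20 + X(Z(r(-5), -1)))*18 = (-20 - 10)*18 = -30*18 = -540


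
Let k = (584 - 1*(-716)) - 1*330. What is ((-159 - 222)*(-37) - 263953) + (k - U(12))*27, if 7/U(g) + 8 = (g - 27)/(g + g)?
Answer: -5143814/23 ≈ -2.2364e+5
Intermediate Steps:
k = 970 (k = (584 + 716) - 330 = 1300 - 330 = 970)
U(g) = 7/(-8 + (-27 + g)/(2*g)) (U(g) = 7/(-8 + (g - 27)/(g + g)) = 7/(-8 + (-27 + g)/((2*g))) = 7/(-8 + (-27 + g)*(1/(2*g))) = 7/(-8 + (-27 + g)/(2*g)))
((-159 - 222)*(-37) - 263953) + (k - U(12))*27 = ((-159 - 222)*(-37) - 263953) + (970 - (-14)*12/(27 + 15*12))*27 = (-381*(-37) - 263953) + (970 - (-14)*12/(27 + 180))*27 = (14097 - 263953) + (970 - (-14)*12/207)*27 = -249856 + (970 - (-14)*12/207)*27 = -249856 + (970 - 1*(-56/69))*27 = -249856 + (970 + 56/69)*27 = -249856 + (66986/69)*27 = -249856 + 602874/23 = -5143814/23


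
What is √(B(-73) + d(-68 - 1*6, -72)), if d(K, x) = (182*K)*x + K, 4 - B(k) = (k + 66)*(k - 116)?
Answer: √968303 ≈ 984.02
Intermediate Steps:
B(k) = 4 - (-116 + k)*(66 + k) (B(k) = 4 - (k + 66)*(k - 116) = 4 - (66 + k)*(-116 + k) = 4 - (-116 + k)*(66 + k))
d(K, x) = K + 182*K*x (d(K, x) = 182*K*x + K = K + 182*K*x)
√(B(-73) + d(-68 - 1*6, -72)) = √((7660 - 1*(-73)² + 50*(-73)) + (-68 - 1*6)*(1 + 182*(-72))) = √((7660 - 1*5329 - 3650) + (-68 - 6)*(1 - 13104)) = √((7660 - 5329 - 3650) - 74*(-13103)) = √(-1319 + 969622) = √968303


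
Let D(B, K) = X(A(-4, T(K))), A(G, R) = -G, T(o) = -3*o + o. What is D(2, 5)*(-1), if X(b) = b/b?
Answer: -1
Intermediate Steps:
T(o) = -2*o
X(b) = 1
D(B, K) = 1
D(2, 5)*(-1) = 1*(-1) = -1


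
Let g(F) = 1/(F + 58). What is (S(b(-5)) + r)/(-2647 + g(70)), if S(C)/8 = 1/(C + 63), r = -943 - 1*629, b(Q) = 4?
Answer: 13480448/22700605 ≈ 0.59384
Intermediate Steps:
g(F) = 1/(58 + F)
r = -1572 (r = -943 - 629 = -1572)
S(C) = 8/(63 + C) (S(C) = 8/(C + 63) = 8/(63 + C))
(S(b(-5)) + r)/(-2647 + g(70)) = (8/(63 + 4) - 1572)/(-2647 + 1/(58 + 70)) = (8/67 - 1572)/(-2647 + 1/128) = (8*(1/67) - 1572)/(-2647 + 1/128) = (8/67 - 1572)/(-338815/128) = -105316/67*(-128/338815) = 13480448/22700605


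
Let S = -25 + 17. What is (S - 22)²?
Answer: 900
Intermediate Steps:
S = -8
(S - 22)² = (-8 - 22)² = (-30)² = 900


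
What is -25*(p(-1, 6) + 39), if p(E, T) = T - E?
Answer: -1150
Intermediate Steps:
-25*(p(-1, 6) + 39) = -25*((6 - 1*(-1)) + 39) = -25*((6 + 1) + 39) = -25*(7 + 39) = -25*46 = -1150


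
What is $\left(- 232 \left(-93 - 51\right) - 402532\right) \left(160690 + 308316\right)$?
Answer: $-173121370744$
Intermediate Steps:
$\left(- 232 \left(-93 - 51\right) - 402532\right) \left(160690 + 308316\right) = \left(\left(-232\right) \left(-144\right) - 402532\right) 469006 = \left(33408 - 402532\right) 469006 = \left(-369124\right) 469006 = -173121370744$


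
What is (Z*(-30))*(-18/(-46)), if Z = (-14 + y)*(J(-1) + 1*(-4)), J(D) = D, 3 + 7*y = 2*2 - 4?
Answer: -136350/161 ≈ -846.89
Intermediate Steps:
y = -3/7 (y = -3/7 + (2*2 - 4)/7 = -3/7 + (4 - 4)/7 = -3/7 + (1/7)*0 = -3/7 + 0 = -3/7 ≈ -0.42857)
Z = 505/7 (Z = (-14 - 3/7)*(-1 + 1*(-4)) = -101*(-1 - 4)/7 = -101/7*(-5) = 505/7 ≈ 72.143)
(Z*(-30))*(-18/(-46)) = ((505/7)*(-30))*(-18/(-46)) = -(-272700)*(-1)/(7*46) = -15150/7*9/23 = -136350/161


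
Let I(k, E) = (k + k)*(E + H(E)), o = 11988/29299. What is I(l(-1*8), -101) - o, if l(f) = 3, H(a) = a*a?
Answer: 1775507412/29299 ≈ 60600.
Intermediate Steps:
o = 11988/29299 (o = 11988*(1/29299) = 11988/29299 ≈ 0.40916)
H(a) = a²
I(k, E) = 2*k*(E + E²) (I(k, E) = (k + k)*(E + E²) = (2*k)*(E + E²) = 2*k*(E + E²))
I(l(-1*8), -101) - o = 2*(-101)*3*(1 - 101) - 1*11988/29299 = 2*(-101)*3*(-100) - 11988/29299 = 60600 - 11988/29299 = 1775507412/29299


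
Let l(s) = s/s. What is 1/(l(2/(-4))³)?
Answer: 1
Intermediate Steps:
l(s) = 1
1/(l(2/(-4))³) = 1/(1³) = 1/1 = 1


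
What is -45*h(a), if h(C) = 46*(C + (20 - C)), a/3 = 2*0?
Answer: -41400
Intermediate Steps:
a = 0 (a = 3*(2*0) = 3*0 = 0)
h(C) = 920 (h(C) = 46*20 = 920)
-45*h(a) = -45*920 = -41400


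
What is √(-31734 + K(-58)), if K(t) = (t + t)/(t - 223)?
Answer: I*√2505715778/281 ≈ 178.14*I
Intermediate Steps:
K(t) = 2*t/(-223 + t) (K(t) = (2*t)/(-223 + t) = 2*t/(-223 + t))
√(-31734 + K(-58)) = √(-31734 + 2*(-58)/(-223 - 58)) = √(-31734 + 2*(-58)/(-281)) = √(-31734 + 2*(-58)*(-1/281)) = √(-31734 + 116/281) = √(-8917138/281) = I*√2505715778/281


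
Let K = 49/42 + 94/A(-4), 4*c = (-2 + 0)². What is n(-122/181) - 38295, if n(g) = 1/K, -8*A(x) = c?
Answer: -172518981/4505 ≈ -38295.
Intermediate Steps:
c = 1 (c = (-2 + 0)²/4 = (¼)*(-2)² = (¼)*4 = 1)
A(x) = -⅛ (A(x) = -⅛*1 = -⅛)
K = -4505/6 (K = 49/42 + 94/(-⅛) = 49*(1/42) + 94*(-8) = 7/6 - 752 = -4505/6 ≈ -750.83)
n(g) = -6/4505 (n(g) = 1/(-4505/6) = -6/4505)
n(-122/181) - 38295 = -6/4505 - 38295 = -172518981/4505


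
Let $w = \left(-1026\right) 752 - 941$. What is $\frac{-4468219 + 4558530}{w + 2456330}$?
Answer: $\frac{90311}{1683837} \approx 0.053634$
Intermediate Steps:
$w = -772493$ ($w = -771552 - 941 = -772493$)
$\frac{-4468219 + 4558530}{w + 2456330} = \frac{-4468219 + 4558530}{-772493 + 2456330} = \frac{90311}{1683837}$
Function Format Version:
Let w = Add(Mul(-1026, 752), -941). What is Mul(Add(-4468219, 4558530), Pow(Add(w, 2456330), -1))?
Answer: Rational(90311, 1683837) ≈ 0.053634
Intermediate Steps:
w = -772493 (w = Add(-771552, -941) = -772493)
Mul(Add(-4468219, 4558530), Pow(Add(w, 2456330), -1)) = Mul(Add(-4468219, 4558530), Pow(Add(-772493, 2456330), -1)) = Mul(90311, Pow(1683837, -1)) = Mul(90311, Rational(1, 1683837)) = Rational(90311, 1683837)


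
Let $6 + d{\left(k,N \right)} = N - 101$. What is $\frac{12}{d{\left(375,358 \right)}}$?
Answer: $\frac{12}{251} \approx 0.047809$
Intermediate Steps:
$d{\left(k,N \right)} = -107 + N$ ($d{\left(k,N \right)} = -6 + \left(N - 101\right) = -6 + \left(-101 + N\right) = -107 + N$)
$\frac{12}{d{\left(375,358 \right)}} = \frac{12}{-107 + 358} = \frac{12}{251}$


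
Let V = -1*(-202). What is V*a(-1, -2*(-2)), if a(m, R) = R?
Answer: 808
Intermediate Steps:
V = 202
V*a(-1, -2*(-2)) = 202*(-2*(-2)) = 202*4 = 808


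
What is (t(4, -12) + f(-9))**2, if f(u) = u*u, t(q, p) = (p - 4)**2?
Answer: 113569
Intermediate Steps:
t(q, p) = (-4 + p)**2
f(u) = u**2
(t(4, -12) + f(-9))**2 = ((-4 - 12)**2 + (-9)**2)**2 = ((-16)**2 + 81)**2 = (256 + 81)**2 = 337**2 = 113569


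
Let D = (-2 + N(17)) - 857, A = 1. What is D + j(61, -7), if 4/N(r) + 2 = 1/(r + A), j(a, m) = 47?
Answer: -28492/35 ≈ -814.06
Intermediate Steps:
N(r) = 4/(-2 + 1/(1 + r)) (N(r) = 4/(-2 + 1/(r + 1)) = 4/(-2 + 1/(1 + r)))
D = -30137/35 (D = (-2 + 4*(-1 - 1*17)/(1 + 2*17)) - 857 = (-2 + 4*(-1 - 17)/(1 + 34)) - 857 = (-2 + 4*(-18)/35) - 857 = (-2 + 4*(1/35)*(-18)) - 857 = (-2 - 72/35) - 857 = -142/35 - 857 = -30137/35 ≈ -861.06)
D + j(61, -7) = -30137/35 + 47 = -28492/35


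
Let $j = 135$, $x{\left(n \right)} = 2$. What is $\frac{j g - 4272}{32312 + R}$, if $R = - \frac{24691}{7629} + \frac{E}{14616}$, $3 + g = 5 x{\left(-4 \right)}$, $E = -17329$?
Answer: $- \frac{123659559576}{1200823822057} \approx -0.10298$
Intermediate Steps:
$g = 7$ ($g = -3 + 5 \cdot 2 = -3 + 10 = 7$)
$R = - \frac{164362199}{37168488}$ ($R = - \frac{24691}{7629} - \frac{17329}{14616} = - \frac{164362199}{37168488} \approx -4.4221$)
$\frac{j g - 4272}{32312 + R} = \frac{135 \cdot 7 - 4272}{32312 - \frac{164362199}{37168488}} = \frac{945 - 4272}{\frac{1200823822057}{37168488}} = \left(-3327\right) \frac{37168488}{1200823822057} = - \frac{123659559576}{1200823822057}$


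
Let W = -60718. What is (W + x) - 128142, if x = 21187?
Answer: -167673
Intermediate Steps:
(W + x) - 128142 = (-60718 + 21187) - 128142 = -39531 - 128142 = -167673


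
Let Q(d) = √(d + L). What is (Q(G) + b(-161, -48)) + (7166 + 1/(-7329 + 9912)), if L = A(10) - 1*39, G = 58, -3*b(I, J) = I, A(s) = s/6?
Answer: 18648400/2583 + √186/3 ≈ 7224.2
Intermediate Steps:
A(s) = s/6 (A(s) = s*(⅙) = s/6)
b(I, J) = -I/3
L = -112/3 (L = (⅙)*10 - 1*39 = 5/3 - 39 = -112/3 ≈ -37.333)
Q(d) = √(-112/3 + d) (Q(d) = √(d - 112/3) = √(-112/3 + d))
(Q(G) + b(-161, -48)) + (7166 + 1/(-7329 + 9912)) = (√(-336 + 9*58)/3 - ⅓*(-161)) + (7166 + 1/(-7329 + 9912)) = (√(-336 + 522)/3 + 161/3) + (7166 + 1/2583) = (√186/3 + 161/3) + (7166 + 1/2583) = (161/3 + √186/3) + 18509779/2583 = 18648400/2583 + √186/3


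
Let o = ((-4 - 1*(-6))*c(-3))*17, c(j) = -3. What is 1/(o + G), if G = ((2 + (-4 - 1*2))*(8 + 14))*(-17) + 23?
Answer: 1/1417 ≈ 0.00070572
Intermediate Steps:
G = 1519 (G = ((2 + (-4 - 2))*22)*(-17) + 23 = ((2 - 6)*22)*(-17) + 23 = -4*22*(-17) + 23 = -88*(-17) + 23 = 1496 + 23 = 1519)
o = -102 (o = ((-4 - 1*(-6))*(-3))*17 = ((-4 + 6)*(-3))*17 = (2*(-3))*17 = -6*17 = -102)
1/(o + G) = 1/(-102 + 1519) = 1/1417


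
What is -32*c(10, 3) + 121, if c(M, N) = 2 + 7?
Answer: -167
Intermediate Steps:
c(M, N) = 9
-32*c(10, 3) + 121 = -32*9 + 121 = -288 + 121 = -167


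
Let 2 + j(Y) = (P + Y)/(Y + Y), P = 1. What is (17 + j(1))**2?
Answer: 256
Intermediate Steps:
j(Y) = -2 + (1 + Y)/(2*Y) (j(Y) = -2 + (1 + Y)/(Y + Y) = -2 + (1 + Y)/((2*Y)) = -2 + (1 + Y)*(1/(2*Y)) = -2 + (1 + Y)/(2*Y))
(17 + j(1))**2 = (17 + (1/2)*(1 - 3*1)/1)**2 = (17 + (1/2)*1*(1 - 3))**2 = (17 + (1/2)*1*(-2))**2 = (17 - 1)**2 = 16**2 = 256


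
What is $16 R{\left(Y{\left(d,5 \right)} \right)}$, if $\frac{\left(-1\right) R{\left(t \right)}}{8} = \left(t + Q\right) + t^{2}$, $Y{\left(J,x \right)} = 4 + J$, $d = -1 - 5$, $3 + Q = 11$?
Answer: $-1280$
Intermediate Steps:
$Q = 8$ ($Q = -3 + 11 = 8$)
$d = -6$
$R{\left(t \right)} = -64 - 8 t - 8 t^{2}$ ($R{\left(t \right)} = - 8 \left(\left(t + 8\right) + t^{2}\right) = - 8 \left(\left(8 + t\right) + t^{2}\right) = - 8 \left(8 + t + t^{2}\right) = -64 - 8 t - 8 t^{2}$)
$16 R{\left(Y{\left(d,5 \right)} \right)} = 16 \left(-64 - 8 \left(4 - 6\right) - 8 \left(4 - 6\right)^{2}\right) = 16 \left(-64 - -16 - 8 \left(-2\right)^{2}\right) = 16 \left(-64 + 16 - 32\right) = 16 \left(-80\right) = -1280$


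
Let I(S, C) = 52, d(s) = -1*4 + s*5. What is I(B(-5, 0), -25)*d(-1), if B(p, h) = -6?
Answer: -468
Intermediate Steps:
d(s) = -4 + 5*s
I(B(-5, 0), -25)*d(-1) = 52*(-4 + 5*(-1)) = 52*(-4 - 5) = 52*(-9) = -468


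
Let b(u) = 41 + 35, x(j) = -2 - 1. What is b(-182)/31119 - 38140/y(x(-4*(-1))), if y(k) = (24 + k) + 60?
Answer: -395624168/840213 ≈ -470.86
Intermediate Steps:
x(j) = -3
y(k) = 84 + k
b(u) = 76
b(-182)/31119 - 38140/y(x(-4*(-1))) = 76/31119 - 38140/(84 - 3) = 76*(1/31119) - 38140/81 = 76/31119 - 38140*1/81 = 76/31119 - 38140/81 = -395624168/840213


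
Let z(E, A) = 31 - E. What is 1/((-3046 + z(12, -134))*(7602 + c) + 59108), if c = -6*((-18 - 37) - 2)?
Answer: -1/23987380 ≈ -4.1689e-8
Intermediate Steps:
c = 342 (c = -6*(-55 - 2) = -6*(-57) = 342)
1/((-3046 + z(12, -134))*(7602 + c) + 59108) = 1/((-3046 + (31 - 1*12))*(7602 + 342) + 59108) = 1/((-3046 + (31 - 12))*7944 + 59108) = 1/((-3046 + 19)*7944 + 59108) = 1/(-3027*7944 + 59108) = 1/(-24046488 + 59108) = 1/(-23987380) = -1/23987380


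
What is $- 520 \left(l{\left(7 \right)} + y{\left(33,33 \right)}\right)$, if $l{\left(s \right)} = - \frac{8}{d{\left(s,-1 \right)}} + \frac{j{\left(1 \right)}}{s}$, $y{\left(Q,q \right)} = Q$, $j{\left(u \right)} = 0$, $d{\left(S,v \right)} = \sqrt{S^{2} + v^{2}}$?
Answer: $-17160 + 416 \sqrt{2} \approx -16572.0$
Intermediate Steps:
$l{\left(s \right)} = - \frac{8}{\sqrt{1 + s^{2}}}$ ($l{\left(s \right)} = - \frac{8}{\sqrt{s^{2} + \left(-1\right)^{2}}} + \frac{0}{s} = - \frac{8}{\sqrt{s^{2} + 1}} + 0 = - \frac{8}{\sqrt{1 + s^{2}}} + 0 = - \frac{8}{\sqrt{1 + s^{2}}}$)
$- 520 \left(l{\left(7 \right)} + y{\left(33,33 \right)}\right) = - 520 \left(- \frac{8}{\sqrt{1 + 7^{2}}} + 33\right) = - 520 \left(- \frac{8}{\sqrt{1 + 49}} + 33\right) = - 520 \left(- \frac{8}{5 \sqrt{2}} + 33\right) = - 520 \left(- 8 \frac{\sqrt{2}}{10} + 33\right) = - 520 \left(- \frac{4 \sqrt{2}}{5} + 33\right) = - 520 \left(33 - \frac{4 \sqrt{2}}{5}\right) = -17160 + 416 \sqrt{2}$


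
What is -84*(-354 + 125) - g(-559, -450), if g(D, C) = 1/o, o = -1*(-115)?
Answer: 2212139/115 ≈ 19236.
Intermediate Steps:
o = 115
g(D, C) = 1/115
-84*(-354 + 125) - g(-559, -450) = -84*(-354 + 125) - 1*1/115 = -84*(-229) - 1/115 = 19236 - 1/115 = 2212139/115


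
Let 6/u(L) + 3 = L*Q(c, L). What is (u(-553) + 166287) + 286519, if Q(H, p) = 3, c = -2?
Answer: 125427261/277 ≈ 4.5281e+5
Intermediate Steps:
u(L) = 6/(-3 + 3*L) (u(L) = 6/(-3 + L*3) = 6/(-3 + 3*L))
(u(-553) + 166287) + 286519 = (2/(-1 - 553) + 166287) + 286519 = (2/(-554) + 166287) + 286519 = (2*(-1/554) + 166287) + 286519 = (-1/277 + 166287) + 286519 = 46061498/277 + 286519 = 125427261/277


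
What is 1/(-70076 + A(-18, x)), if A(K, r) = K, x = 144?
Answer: -1/70094 ≈ -1.4267e-5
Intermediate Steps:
1/(-70076 + A(-18, x)) = 1/(-70076 - 18) = 1/(-70094) = -1/70094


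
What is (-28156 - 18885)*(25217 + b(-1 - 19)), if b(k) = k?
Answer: -1185292077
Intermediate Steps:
(-28156 - 18885)*(25217 + b(-1 - 19)) = (-28156 - 18885)*(25217 + (-1 - 19)) = -47041*(25217 - 20) = -47041*25197 = -1185292077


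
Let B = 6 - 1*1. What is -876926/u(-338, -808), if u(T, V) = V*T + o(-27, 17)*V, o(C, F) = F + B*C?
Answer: -23077/9696 ≈ -2.3801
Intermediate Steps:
B = 5 (B = 6 - 1 = 5)
o(C, F) = F + 5*C
u(T, V) = -118*V + T*V (u(T, V) = V*T + (17 + 5*(-27))*V = T*V + (17 - 135)*V = T*V - 118*V = -118*V + T*V)
-876926/u(-338, -808) = -876926*(-1/(808*(-118 - 338))) = -876926/((-808*(-456))) = -876926/368448 = -876926*1/368448 = -23077/9696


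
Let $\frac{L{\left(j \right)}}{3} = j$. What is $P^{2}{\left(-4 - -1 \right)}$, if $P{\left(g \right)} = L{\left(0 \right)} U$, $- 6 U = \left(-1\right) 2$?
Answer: $0$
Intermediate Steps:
$U = \frac{1}{3}$ ($U = - \frac{\left(-1\right) 2}{6} = \left(- \frac{1}{6}\right) \left(-2\right) = \frac{1}{3} \approx 0.33333$)
$L{\left(j \right)} = 3 j$
$P{\left(g \right)} = 0$ ($P{\left(g \right)} = 3 \cdot 0 \cdot \frac{1}{3} = 0 \cdot \frac{1}{3} = 0$)
$P^{2}{\left(-4 - -1 \right)} = 0^{2} = 0$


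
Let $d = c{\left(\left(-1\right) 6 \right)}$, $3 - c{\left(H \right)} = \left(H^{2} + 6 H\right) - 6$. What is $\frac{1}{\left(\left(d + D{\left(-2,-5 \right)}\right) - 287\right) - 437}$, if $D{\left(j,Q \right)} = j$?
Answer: $- \frac{1}{717} \approx -0.0013947$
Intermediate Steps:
$c{\left(H \right)} = 9 - H^{2} - 6 H$ ($c{\left(H \right)} = 3 - \left(\left(H^{2} + 6 H\right) - 6\right) = 3 - \left(-6 + H^{2} + 6 H\right) = 9 - H^{2} - 6 H$)
$d = 9$ ($d = 9 - \left(\left(-1\right) 6\right)^{2} - 6 \left(\left(-1\right) 6\right) = 9 - \left(-6\right)^{2} - -36 = 9 - 36 + 36 = 9$)
$\frac{1}{\left(\left(d + D{\left(-2,-5 \right)}\right) - 287\right) - 437} = \frac{1}{\left(\left(9 - 2\right) - 287\right) - 437} = \frac{1}{\left(7 - 287\right) - 437} = \frac{1}{-280 - 437} = \frac{1}{-717} = - \frac{1}{717}$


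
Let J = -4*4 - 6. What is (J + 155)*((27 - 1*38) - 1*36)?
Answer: -6251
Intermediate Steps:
J = -22 (J = -16 - 6 = -22)
(J + 155)*((27 - 1*38) - 1*36) = (-22 + 155)*((27 - 1*38) - 1*36) = 133*((27 - 38) - 36) = 133*(-11 - 36) = 133*(-47) = -6251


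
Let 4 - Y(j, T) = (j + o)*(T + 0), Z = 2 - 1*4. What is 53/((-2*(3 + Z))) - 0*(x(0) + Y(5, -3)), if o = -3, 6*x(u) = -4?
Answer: -53/2 ≈ -26.500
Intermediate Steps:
Z = -2 (Z = 2 - 4 = -2)
x(u) = -⅔ (x(u) = (⅙)*(-4) = -⅔)
Y(j, T) = 4 - T*(-3 + j) (Y(j, T) = 4 - (j - 3)*(T + 0) = 4 - (-3 + j)*T = 4 - T*(-3 + j))
53/((-2*(3 + Z))) - 0*(x(0) + Y(5, -3)) = 53/((-2*(3 - 2))) - 0*(-⅔ + (4 + 3*(-3) - 1*(-3)*5)) = 53/((-2*1)) - 0*(-⅔ + (4 - 9 + 15)) = 53/(-2) - 0*(-⅔ + 10) = 53*(-½) - 0*28/3 = -53/2 - 1*0 = -53/2 + 0 = -53/2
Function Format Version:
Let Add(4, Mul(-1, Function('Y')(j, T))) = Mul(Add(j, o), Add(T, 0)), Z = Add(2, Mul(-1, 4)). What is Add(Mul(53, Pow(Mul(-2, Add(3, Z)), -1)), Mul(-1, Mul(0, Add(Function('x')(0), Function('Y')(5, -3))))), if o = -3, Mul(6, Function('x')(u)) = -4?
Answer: Rational(-53, 2) ≈ -26.500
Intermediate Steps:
Z = -2 (Z = Add(2, -4) = -2)
Function('x')(u) = Rational(-2, 3) (Function('x')(u) = Mul(Rational(1, 6), -4) = Rational(-2, 3))
Function('Y')(j, T) = Add(4, Mul(-1, T, Add(-3, j))) (Function('Y')(j, T) = Add(4, Mul(-1, Mul(Add(j, -3), Add(T, 0)))) = Add(4, Mul(-1, Mul(Add(-3, j), T))) = Add(4, Mul(-1, Mul(T, Add(-3, j)))) = Add(4, Mul(-1, T, Add(-3, j))))
Add(Mul(53, Pow(Mul(-2, Add(3, Z)), -1)), Mul(-1, Mul(0, Add(Function('x')(0), Function('Y')(5, -3))))) = Add(Mul(53, Pow(Mul(-2, Add(3, -2)), -1)), Mul(-1, Mul(0, Add(Rational(-2, 3), Add(4, Mul(3, -3), Mul(-1, -3, 5)))))) = Add(Mul(53, Pow(Mul(-2, 1), -1)), Mul(-1, Mul(0, Add(Rational(-2, 3), Add(4, -9, 15))))) = Add(Mul(53, Pow(-2, -1)), Mul(-1, Mul(0, Add(Rational(-2, 3), 10)))) = Add(Mul(53, Rational(-1, 2)), Mul(-1, Mul(0, Rational(28, 3)))) = Add(Rational(-53, 2), Mul(-1, 0)) = Add(Rational(-53, 2), 0) = Rational(-53, 2)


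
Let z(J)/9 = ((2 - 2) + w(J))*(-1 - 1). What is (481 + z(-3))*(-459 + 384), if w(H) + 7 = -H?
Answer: -41475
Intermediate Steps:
w(H) = -7 - H
z(J) = 126 + 18*J (z(J) = 9*(((2 - 2) + (-7 - J))*(-1 - 1)) = 9*((0 + (-7 - J))*(-2)) = 9*((-7 - J)*(-2)) = 9*(14 + 2*J) = 126 + 18*J)
(481 + z(-3))*(-459 + 384) = (481 + (126 + 18*(-3)))*(-459 + 384) = (481 + (126 - 54))*(-75) = (481 + 72)*(-75) = 553*(-75) = -41475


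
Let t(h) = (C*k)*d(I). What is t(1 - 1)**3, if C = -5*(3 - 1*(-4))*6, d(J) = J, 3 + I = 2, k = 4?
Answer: 592704000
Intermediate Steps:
I = -1 (I = -3 + 2 = -1)
C = -210 (C = -5*(3 + 4)*6 = -5*7*6 = -35*6 = -210)
t(h) = 840 (t(h) = -210*4*(-1) = -840*(-1) = 840)
t(1 - 1)**3 = 840**3 = 592704000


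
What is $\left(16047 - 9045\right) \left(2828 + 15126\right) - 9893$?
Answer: $125704015$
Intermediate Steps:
$\left(16047 - 9045\right) \left(2828 + 15126\right) - 9893 = 7002 \cdot 17954 - 9893 = 125713908 - 9893 = 125704015$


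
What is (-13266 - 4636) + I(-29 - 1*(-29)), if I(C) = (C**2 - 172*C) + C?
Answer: -17902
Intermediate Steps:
I(C) = C**2 - 171*C
(-13266 - 4636) + I(-29 - 1*(-29)) = (-13266 - 4636) + (-29 - 1*(-29))*(-171 + (-29 - 1*(-29))) = -17902 + (-29 + 29)*(-171 + (-29 + 29)) = -17902 + 0*(-171 + 0) = -17902 + 0*(-171) = -17902 + 0 = -17902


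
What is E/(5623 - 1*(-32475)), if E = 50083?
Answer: 50083/38098 ≈ 1.3146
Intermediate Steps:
E/(5623 - 1*(-32475)) = 50083/(5623 - 1*(-32475)) = 50083/(5623 + 32475) = 50083/38098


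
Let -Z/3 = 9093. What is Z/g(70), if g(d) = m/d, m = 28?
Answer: -136395/2 ≈ -68198.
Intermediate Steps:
Z = -27279 (Z = -3*9093 = -27279)
g(d) = 28/d
Z/g(70) = -27279/(28/70) = -27279/(28*(1/70)) = -27279/2/5 = -27279*5/2 = -136395/2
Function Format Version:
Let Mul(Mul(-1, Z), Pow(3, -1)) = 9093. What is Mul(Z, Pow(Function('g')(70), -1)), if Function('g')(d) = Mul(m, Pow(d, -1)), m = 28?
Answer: Rational(-136395, 2) ≈ -68198.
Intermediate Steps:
Z = -27279 (Z = Mul(-3, 9093) = -27279)
Function('g')(d) = Mul(28, Pow(d, -1))
Mul(Z, Pow(Function('g')(70), -1)) = Mul(-27279, Pow(Mul(28, Pow(70, -1)), -1)) = Mul(-27279, Pow(Mul(28, Rational(1, 70)), -1)) = Mul(-27279, Pow(Rational(2, 5), -1)) = Mul(-27279, Rational(5, 2)) = Rational(-136395, 2)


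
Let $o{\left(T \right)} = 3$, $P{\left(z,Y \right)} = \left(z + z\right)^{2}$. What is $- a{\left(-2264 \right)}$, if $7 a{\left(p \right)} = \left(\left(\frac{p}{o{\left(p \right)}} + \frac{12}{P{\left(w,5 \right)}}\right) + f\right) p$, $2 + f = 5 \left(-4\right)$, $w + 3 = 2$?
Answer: $- \frac{5254744}{21} \approx -2.5023 \cdot 10^{5}$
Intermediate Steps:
$w = -1$ ($w = -3 + 2 = -1$)
$P{\left(z,Y \right)} = 4 z^{2}$ ($P{\left(z,Y \right)} = \left(2 z\right)^{2} = 4 z^{2}$)
$f = -22$ ($f = -2 + 5 \left(-4\right) = -2 - 20 = -22$)
$a{\left(p \right)} = \frac{p \left(-19 + \frac{p}{3}\right)}{7}$ ($a{\left(p \right)} = \frac{\left(\left(\frac{p}{3} + \frac{12}{4 \left(-1\right)^{2}}\right) - 22\right) p}{7} = \frac{\left(\left(p \frac{1}{3} + \frac{12}{4 \cdot 1}\right) - 22\right) p}{7} = \frac{\left(\left(\frac{p}{3} + \frac{12}{4}\right) - 22\right) p}{7} = \frac{\left(\left(\frac{p}{3} + 12 \cdot \frac{1}{4}\right) - 22\right) p}{7} = \frac{\left(\left(\frac{p}{3} + 3\right) - 22\right) p}{7} = \frac{\left(\left(3 + \frac{p}{3}\right) - 22\right) p}{7} = \frac{\left(-19 + \frac{p}{3}\right) p}{7} = \frac{p \left(-19 + \frac{p}{3}\right)}{7}$)
$- a{\left(-2264 \right)} = - \frac{\left(-2264\right) \left(-57 - 2264\right)}{21} = - \frac{\left(-2264\right) \left(-2321\right)}{21} = \left(-1\right) \frac{5254744}{21} = - \frac{5254744}{21}$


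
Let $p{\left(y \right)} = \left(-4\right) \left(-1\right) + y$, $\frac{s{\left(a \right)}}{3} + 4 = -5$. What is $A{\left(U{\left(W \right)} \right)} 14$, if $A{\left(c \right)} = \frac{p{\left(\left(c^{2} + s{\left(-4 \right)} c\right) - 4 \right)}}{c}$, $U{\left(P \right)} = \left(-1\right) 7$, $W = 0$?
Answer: $-476$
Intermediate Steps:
$s{\left(a \right)} = -27$ ($s{\left(a \right)} = -12 + 3 \left(-5\right) = -12 - 15 = -27$)
$p{\left(y \right)} = 4 + y$
$U{\left(P \right)} = -7$
$A{\left(c \right)} = \frac{c^{2} - 27 c}{c}$ ($A{\left(c \right)} = \frac{4 - \left(4 - c^{2} + 27 c\right)}{c} = \frac{c^{2} - 27 c}{c}$)
$A{\left(U{\left(W \right)} \right)} 14 = \left(-27 - 7\right) 14 = \left(-34\right) 14 = -476$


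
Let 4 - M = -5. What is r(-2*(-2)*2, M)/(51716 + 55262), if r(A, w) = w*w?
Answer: 81/106978 ≈ 0.00075717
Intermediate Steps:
M = 9 (M = 4 - 1*(-5) = 4 + 5 = 9)
r(A, w) = w**2
r(-2*(-2)*2, M)/(51716 + 55262) = 9**2/(51716 + 55262) = 81/106978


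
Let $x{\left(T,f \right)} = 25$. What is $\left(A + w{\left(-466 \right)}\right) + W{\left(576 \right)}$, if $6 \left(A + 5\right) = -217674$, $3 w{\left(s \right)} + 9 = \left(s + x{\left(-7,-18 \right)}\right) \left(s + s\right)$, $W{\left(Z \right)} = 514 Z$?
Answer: $396781$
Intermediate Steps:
$w{\left(s \right)} = -3 + \frac{2 s \left(25 + s\right)}{3}$ ($w{\left(s \right)} = -3 + \frac{\left(s + 25\right) \left(s + s\right)}{3} = -3 + \frac{\left(25 + s\right) 2 s}{3} = -3 + \frac{2 s \left(25 + s\right)}{3}$)
$A = -36284$ ($A = -5 + \frac{1}{6} \left(-217674\right) = -5 - 36279 = -36284$)
$\left(A + w{\left(-466 \right)}\right) + W{\left(576 \right)} = \left(-36284 + \left(-3 + \frac{2 \left(-466\right)^{2}}{3} + \frac{50}{3} \left(-466\right)\right)\right) + 514 \cdot 576 = \left(-36284 - -137001\right) + 296064 = \left(-36284 + 137001\right) + 296064 = 100717 + 296064 = 396781$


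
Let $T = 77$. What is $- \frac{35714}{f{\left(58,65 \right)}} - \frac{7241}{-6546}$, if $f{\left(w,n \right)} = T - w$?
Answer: $- \frac{233646265}{124374} \approx -1878.6$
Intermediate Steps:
$f{\left(w,n \right)} = 77 - w$
$- \frac{35714}{f{\left(58,65 \right)}} - \frac{7241}{-6546} = - \frac{35714}{77 - 58} - \frac{7241}{-6546} = - \frac{35714}{77 - 58} - - \frac{7241}{6546} = - \frac{35714}{19} + \frac{7241}{6546} = - \frac{233646265}{124374}$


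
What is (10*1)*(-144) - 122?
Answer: -1562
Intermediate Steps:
(10*1)*(-144) - 122 = 10*(-144) - 122 = -1440 - 122 = -1562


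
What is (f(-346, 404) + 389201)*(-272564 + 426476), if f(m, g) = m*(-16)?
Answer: 60754761144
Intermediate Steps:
f(m, g) = -16*m
(f(-346, 404) + 389201)*(-272564 + 426476) = (-16*(-346) + 389201)*(-272564 + 426476) = (5536 + 389201)*153912 = 394737*153912 = 60754761144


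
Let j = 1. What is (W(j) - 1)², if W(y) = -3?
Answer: 16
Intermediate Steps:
(W(j) - 1)² = (-3 - 1)² = (-4)² = 16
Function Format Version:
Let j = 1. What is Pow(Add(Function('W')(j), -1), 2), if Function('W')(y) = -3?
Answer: 16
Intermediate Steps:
Pow(Add(Function('W')(j), -1), 2) = Pow(Add(-3, -1), 2) = Pow(-4, 2) = 16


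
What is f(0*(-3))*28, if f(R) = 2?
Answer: 56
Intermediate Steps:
f(0*(-3))*28 = 2*28 = 56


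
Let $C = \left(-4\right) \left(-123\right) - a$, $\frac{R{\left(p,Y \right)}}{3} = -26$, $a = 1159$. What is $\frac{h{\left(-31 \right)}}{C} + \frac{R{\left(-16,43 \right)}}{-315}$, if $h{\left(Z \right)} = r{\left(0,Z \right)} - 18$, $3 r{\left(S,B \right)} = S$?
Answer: $\frac{19232}{70035} \approx 0.27461$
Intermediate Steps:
$R{\left(p,Y \right)} = -78$ ($R{\left(p,Y \right)} = 3 \left(-26\right) = -78$)
$C = -667$ ($C = \left(-4\right) \left(-123\right) - 1159 = 492 - 1159 = -667$)
$r{\left(S,B \right)} = \frac{S}{3}$
$h{\left(Z \right)} = -18$ ($h{\left(Z \right)} = \frac{1}{3} \cdot 0 - 18 = 0 - 18 = -18$)
$\frac{h{\left(-31 \right)}}{C} + \frac{R{\left(-16,43 \right)}}{-315} = - \frac{18}{-667} - \frac{78}{-315} = \left(-18\right) \left(- \frac{1}{667}\right) - - \frac{26}{105} = \frac{18}{667} + \frac{26}{105} = \frac{19232}{70035}$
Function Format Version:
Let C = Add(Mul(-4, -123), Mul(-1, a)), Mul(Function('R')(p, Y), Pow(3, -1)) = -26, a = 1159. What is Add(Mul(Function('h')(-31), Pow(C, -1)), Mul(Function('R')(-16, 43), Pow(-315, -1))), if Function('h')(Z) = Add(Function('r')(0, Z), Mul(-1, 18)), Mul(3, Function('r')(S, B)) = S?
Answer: Rational(19232, 70035) ≈ 0.27461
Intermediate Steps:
Function('R')(p, Y) = -78 (Function('R')(p, Y) = Mul(3, -26) = -78)
C = -667 (C = Add(Mul(-4, -123), Mul(-1, 1159)) = Add(492, -1159) = -667)
Function('r')(S, B) = Mul(Rational(1, 3), S)
Function('h')(Z) = -18 (Function('h')(Z) = Add(Mul(Rational(1, 3), 0), Mul(-1, 18)) = Add(0, -18) = -18)
Add(Mul(Function('h')(-31), Pow(C, -1)), Mul(Function('R')(-16, 43), Pow(-315, -1))) = Add(Mul(-18, Pow(-667, -1)), Mul(-78, Pow(-315, -1))) = Add(Mul(-18, Rational(-1, 667)), Mul(-78, Rational(-1, 315))) = Add(Rational(18, 667), Rational(26, 105)) = Rational(19232, 70035)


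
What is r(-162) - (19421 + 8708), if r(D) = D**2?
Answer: -1885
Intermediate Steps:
r(-162) - (19421 + 8708) = (-162)**2 - (19421 + 8708) = 26244 - 1*28129 = 26244 - 28129 = -1885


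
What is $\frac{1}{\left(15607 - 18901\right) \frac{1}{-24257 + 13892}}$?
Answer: $\frac{3455}{1098} \approx 3.1466$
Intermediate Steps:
$\frac{1}{\left(15607 - 18901\right) \frac{1}{-24257 + 13892}} = \frac{1}{\left(-3294\right) \frac{1}{-10365}} = \frac{1}{\left(-3294\right) \left(- \frac{1}{10365}\right)} = \frac{1}{\frac{1098}{3455}} = \frac{3455}{1098}$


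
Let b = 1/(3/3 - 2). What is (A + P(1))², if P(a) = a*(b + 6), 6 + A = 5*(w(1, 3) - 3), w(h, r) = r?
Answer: 1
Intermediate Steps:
b = -1 (b = 1/(3*(⅓) - 2) = 1/(1 - 2) = 1/(-1) = -1)
A = -6 (A = -6 + 5*(3 - 3) = -6 + 5*0 = -6 + 0 = -6)
P(a) = 5*a (P(a) = a*(-1 + 6) = a*5 = 5*a)
(A + P(1))² = (-6 + 5*1)² = (-6 + 5)² = (-1)² = 1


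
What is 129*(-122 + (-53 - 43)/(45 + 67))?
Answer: -110940/7 ≈ -15849.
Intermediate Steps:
129*(-122 + (-53 - 43)/(45 + 67)) = 129*(-122 - 96/112) = 129*(-122 - 96*1/112) = 129*(-122 - 6/7) = 129*(-860/7) = -110940/7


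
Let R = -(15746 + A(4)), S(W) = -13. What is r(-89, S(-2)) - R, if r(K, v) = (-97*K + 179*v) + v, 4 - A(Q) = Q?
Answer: 22039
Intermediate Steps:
A(Q) = 4 - Q
r(K, v) = -97*K + 180*v
R = -15746 (R = -(15746 + (4 - 1*4)) = -(15746 + (4 - 4)) = -(15746 + 0) = -1*15746 = -15746)
r(-89, S(-2)) - R = (-97*(-89) + 180*(-13)) - 1*(-15746) = (8633 - 2340) + 15746 = 6293 + 15746 = 22039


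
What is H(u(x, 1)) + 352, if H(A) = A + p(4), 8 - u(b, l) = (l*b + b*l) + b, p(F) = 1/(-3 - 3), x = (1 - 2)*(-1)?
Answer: 2141/6 ≈ 356.83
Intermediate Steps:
x = 1 (x = -1*(-1) = 1)
p(F) = -1/6 (p(F) = 1/(-6) = -1/6)
u(b, l) = 8 - b - 2*b*l (u(b, l) = 8 - ((l*b + b*l) + b) = 8 - ((b*l + b*l) + b) = 8 - (2*b*l + b) = 8 - (b + 2*b*l) = 8 + (-b - 2*b*l) = 8 - b - 2*b*l)
H(A) = -1/6 + A (H(A) = A - 1/6 = -1/6 + A)
H(u(x, 1)) + 352 = (-1/6 + (8 - 1*1 - 2*1*1)) + 352 = (-1/6 + (8 - 1 - 2)) + 352 = (-1/6 + 5) + 352 = 29/6 + 352 = 2141/6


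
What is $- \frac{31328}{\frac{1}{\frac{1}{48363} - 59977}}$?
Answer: $\frac{90872116139200}{48363} \approx 1.879 \cdot 10^{9}$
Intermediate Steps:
$- \frac{31328}{\frac{1}{\frac{1}{48363} - 59977}} = - \frac{31328}{\frac{1}{- \frac{2900667650}{48363}}} = - \frac{31328}{- \frac{48363}{2900667650}} = \left(-31328\right) \left(- \frac{2900667650}{48363}\right) = \frac{90872116139200}{48363}$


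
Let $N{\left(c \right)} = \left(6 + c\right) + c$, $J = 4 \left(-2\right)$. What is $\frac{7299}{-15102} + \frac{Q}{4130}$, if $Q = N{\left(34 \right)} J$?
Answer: $- \frac{2171403}{3465070} \approx -0.62665$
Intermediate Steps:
$J = -8$
$N{\left(c \right)} = 6 + 2 c$
$Q = -592$ ($Q = \left(6 + 2 \cdot 34\right) \left(-8\right) = \left(6 + 68\right) \left(-8\right) = 74 \left(-8\right) = -592$)
$\frac{7299}{-15102} + \frac{Q}{4130} = \frac{7299}{-15102} - \frac{592}{4130} = 7299 \left(- \frac{1}{15102}\right) - \frac{296}{2065} = - \frac{811}{1678} - \frac{296}{2065} = - \frac{2171403}{3465070}$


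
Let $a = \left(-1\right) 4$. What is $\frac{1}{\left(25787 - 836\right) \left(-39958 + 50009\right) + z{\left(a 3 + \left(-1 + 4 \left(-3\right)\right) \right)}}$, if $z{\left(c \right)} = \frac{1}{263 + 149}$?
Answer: $\frac{412}{103322390413} \approx 3.9875 \cdot 10^{-9}$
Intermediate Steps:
$a = -4$
$z{\left(c \right)} = \frac{1}{412}$
$\frac{1}{\left(25787 - 836\right) \left(-39958 + 50009\right) + z{\left(a 3 + \left(-1 + 4 \left(-3\right)\right) \right)}} = \frac{1}{\left(25787 - 836\right) \left(-39958 + 50009\right) + \frac{1}{412}} = \frac{1}{24951 \cdot 10051 + \frac{1}{412}} = \frac{1}{250782501 + \frac{1}{412}} = \frac{1}{\frac{103322390413}{412}} = \frac{412}{103322390413}$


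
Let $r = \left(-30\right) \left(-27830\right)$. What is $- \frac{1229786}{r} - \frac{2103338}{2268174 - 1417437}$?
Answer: $- \frac{155683408249}{39460017850} \approx -3.9453$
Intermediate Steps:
$r = 834900$
$- \frac{1229786}{r} - \frac{2103338}{2268174 - 1417437} = - \frac{1229786}{834900} - \frac{2103338}{2268174 - 1417437} = \left(-1229786\right) \frac{1}{834900} - \frac{2103338}{850737} = - \frac{614893}{417450} - \frac{2103338}{850737} = - \frac{155683408249}{39460017850}$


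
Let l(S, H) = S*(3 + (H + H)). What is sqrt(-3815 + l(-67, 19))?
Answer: I*sqrt(6562) ≈ 81.006*I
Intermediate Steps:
l(S, H) = S*(3 + 2*H)
sqrt(-3815 + l(-67, 19)) = sqrt(-3815 - 67*(3 + 2*19)) = sqrt(-3815 - 67*(3 + 38)) = sqrt(-3815 - 67*41) = sqrt(-3815 - 2747) = sqrt(-6562) = I*sqrt(6562)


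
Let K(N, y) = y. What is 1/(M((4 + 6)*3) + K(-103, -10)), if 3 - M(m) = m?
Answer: -1/37 ≈ -0.027027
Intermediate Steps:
M(m) = 3 - m
1/(M((4 + 6)*3) + K(-103, -10)) = 1/((3 - (4 + 6)*3) - 10) = 1/((3 - 10*3) - 10) = 1/((3 - 1*30) - 10) = 1/((3 - 30) - 10) = 1/(-27 - 10) = 1/(-37) = -1/37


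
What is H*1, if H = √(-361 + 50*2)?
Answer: 3*I*√29 ≈ 16.155*I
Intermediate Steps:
H = 3*I*√29 (H = √(-361 + 100) = √(-261) = 3*I*√29 ≈ 16.155*I)
H*1 = (3*I*√29)*1 = 3*I*√29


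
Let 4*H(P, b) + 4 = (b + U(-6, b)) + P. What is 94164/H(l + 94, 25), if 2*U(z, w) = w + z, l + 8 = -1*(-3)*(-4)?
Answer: 39648/11 ≈ 3604.4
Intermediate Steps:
l = -20 (l = -8 - 1*(-3)*(-4) = -8 + 3*(-4) = -8 - 12 = -20)
U(z, w) = w/2 + z/2 (U(z, w) = (w + z)/2 = w/2 + z/2)
H(P, b) = -7/4 + P/4 + 3*b/8 (H(P, b) = -1 + ((b + (b/2 + (½)*(-6))) + P)/4 = -1 + ((b + (b/2 - 3)) + P)/4 = -1 + ((b + (-3 + b/2)) + P)/4 = -1 + ((-3 + 3*b/2) + P)/4 = -1 + (-3 + P + 3*b/2)/4 = -1 + (-¾ + P/4 + 3*b/8) = -7/4 + P/4 + 3*b/8)
94164/H(l + 94, 25) = 94164/(-7/4 + (-20 + 94)/4 + (3/8)*25) = 94164/(-7/4 + (¼)*74 + 75/8) = 94164/(-7/4 + 37/2 + 75/8) = 94164/(209/8) = 94164*(8/209) = 39648/11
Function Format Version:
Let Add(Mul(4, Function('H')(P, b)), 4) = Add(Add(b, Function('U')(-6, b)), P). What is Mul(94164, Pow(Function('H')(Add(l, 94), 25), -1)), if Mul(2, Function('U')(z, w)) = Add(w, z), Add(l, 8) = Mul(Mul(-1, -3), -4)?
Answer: Rational(39648, 11) ≈ 3604.4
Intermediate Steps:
l = -20 (l = Add(-8, Mul(Mul(-1, -3), -4)) = Add(-8, Mul(3, -4)) = Add(-8, -12) = -20)
Function('U')(z, w) = Add(Mul(Rational(1, 2), w), Mul(Rational(1, 2), z)) (Function('U')(z, w) = Mul(Rational(1, 2), Add(w, z)) = Add(Mul(Rational(1, 2), w), Mul(Rational(1, 2), z)))
Function('H')(P, b) = Add(Rational(-7, 4), Mul(Rational(1, 4), P), Mul(Rational(3, 8), b)) (Function('H')(P, b) = Add(-1, Mul(Rational(1, 4), Add(Add(b, Add(Mul(Rational(1, 2), b), Mul(Rational(1, 2), -6))), P))) = Add(-1, Mul(Rational(1, 4), Add(Add(b, Add(Mul(Rational(1, 2), b), -3)), P))) = Add(-1, Mul(Rational(1, 4), Add(Add(b, Add(-3, Mul(Rational(1, 2), b))), P))) = Add(-1, Mul(Rational(1, 4), Add(Add(-3, Mul(Rational(3, 2), b)), P))) = Add(-1, Mul(Rational(1, 4), Add(-3, P, Mul(Rational(3, 2), b)))) = Add(-1, Add(Rational(-3, 4), Mul(Rational(1, 4), P), Mul(Rational(3, 8), b))) = Add(Rational(-7, 4), Mul(Rational(1, 4), P), Mul(Rational(3, 8), b)))
Mul(94164, Pow(Function('H')(Add(l, 94), 25), -1)) = Mul(94164, Pow(Add(Rational(-7, 4), Mul(Rational(1, 4), Add(-20, 94)), Mul(Rational(3, 8), 25)), -1)) = Mul(94164, Pow(Add(Rational(-7, 4), Mul(Rational(1, 4), 74), Rational(75, 8)), -1)) = Mul(94164, Pow(Add(Rational(-7, 4), Rational(37, 2), Rational(75, 8)), -1)) = Mul(94164, Pow(Rational(209, 8), -1)) = Mul(94164, Rational(8, 209)) = Rational(39648, 11)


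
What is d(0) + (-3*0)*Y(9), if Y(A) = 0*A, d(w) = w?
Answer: 0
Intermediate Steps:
Y(A) = 0
d(0) + (-3*0)*Y(9) = 0 - 3*0*0 = 0 + 0*0 = 0 + 0 = 0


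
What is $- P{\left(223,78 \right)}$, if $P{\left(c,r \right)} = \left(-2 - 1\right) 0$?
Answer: $0$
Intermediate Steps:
$P{\left(c,r \right)} = 0$ ($P{\left(c,r \right)} = \left(-3\right) 0 = 0$)
$- P{\left(223,78 \right)} = \left(-1\right) 0 = 0$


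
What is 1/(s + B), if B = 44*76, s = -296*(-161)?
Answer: 1/51000 ≈ 1.9608e-5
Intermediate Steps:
s = 47656
B = 3344
1/(s + B) = 1/(47656 + 3344) = 1/51000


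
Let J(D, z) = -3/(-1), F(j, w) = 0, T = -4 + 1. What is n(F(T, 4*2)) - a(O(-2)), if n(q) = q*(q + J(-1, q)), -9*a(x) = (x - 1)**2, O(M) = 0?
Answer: 1/9 ≈ 0.11111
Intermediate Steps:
T = -3
a(x) = -(-1 + x)**2/9 (a(x) = -(x - 1)**2/9 = -(-1 + x)**2/9)
J(D, z) = 3 (J(D, z) = -3*(-1) = 3)
n(q) = q*(3 + q) (n(q) = q*(q + 3) = q*(3 + q))
n(F(T, 4*2)) - a(O(-2)) = 0*(3 + 0) - (-1)*(-1 + 0)**2/9 = 0*3 - (-1)*(-1)**2/9 = 0 - (-1)/9 = 0 - 1*(-1/9) = 0 + 1/9 = 1/9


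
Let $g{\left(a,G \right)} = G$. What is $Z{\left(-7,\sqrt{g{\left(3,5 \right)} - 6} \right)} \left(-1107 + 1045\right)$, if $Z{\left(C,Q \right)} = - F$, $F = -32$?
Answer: $-1984$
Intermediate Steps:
$Z{\left(C,Q \right)} = 32$ ($Z{\left(C,Q \right)} = \left(-1\right) \left(-32\right) = 32$)
$Z{\left(-7,\sqrt{g{\left(3,5 \right)} - 6} \right)} \left(-1107 + 1045\right) = 32 \left(-1107 + 1045\right) = 32 \left(-62\right) = -1984$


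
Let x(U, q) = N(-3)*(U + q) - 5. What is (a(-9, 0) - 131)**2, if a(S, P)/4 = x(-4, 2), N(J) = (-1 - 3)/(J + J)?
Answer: 219961/9 ≈ 24440.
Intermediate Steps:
N(J) = -2/J (N(J) = -4*1/(2*J) = -2/J)
x(U, q) = -5 + 2*U/3 + 2*q/3 (x(U, q) = (-2/(-3))*(U + q) - 5 = (-2*(-1/3))*(U + q) - 5 = 2*(U + q)/3 - 5 = (2*U/3 + 2*q/3) - 5 = -5 + 2*U/3 + 2*q/3)
a(S, P) = -76/3 (a(S, P) = 4*(-5 + (2/3)*(-4) + (2/3)*2) = 4*(-5 - 8/3 + 4/3) = 4*(-19/3) = -76/3)
(a(-9, 0) - 131)**2 = (-76/3 - 131)**2 = (-469/3)**2 = 219961/9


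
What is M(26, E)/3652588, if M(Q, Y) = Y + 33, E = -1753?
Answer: -430/913147 ≈ -0.00047090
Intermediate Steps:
M(Q, Y) = 33 + Y
M(26, E)/3652588 = (33 - 1753)/3652588 = -1720*1/3652588 = -430/913147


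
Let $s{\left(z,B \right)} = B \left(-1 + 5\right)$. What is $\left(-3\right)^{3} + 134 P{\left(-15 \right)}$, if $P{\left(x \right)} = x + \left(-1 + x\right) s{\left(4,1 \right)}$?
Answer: $-10613$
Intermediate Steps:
$s{\left(z,B \right)} = 4 B$ ($s{\left(z,B \right)} = B 4 = 4 B$)
$P{\left(x \right)} = -4 + 5 x$ ($P{\left(x \right)} = x + \left(-1 + x\right) 4 \cdot 1 = x + \left(-1 + x\right) 4 = x + \left(-4 + 4 x\right) = -4 + 5 x$)
$\left(-3\right)^{3} + 134 P{\left(-15 \right)} = \left(-3\right)^{3} + 134 \left(-4 + 5 \left(-15\right)\right) = -27 + 134 \left(-4 - 75\right) = -27 + 134 \left(-79\right) = -27 - 10586 = -10613$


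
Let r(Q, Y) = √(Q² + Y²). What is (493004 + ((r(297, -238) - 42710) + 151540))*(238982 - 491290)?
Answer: -151847532872 - 252308*√144853 ≈ -1.5194e+11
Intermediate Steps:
(493004 + ((r(297, -238) - 42710) + 151540))*(238982 - 491290) = (493004 + ((√(297² + (-238)²) - 42710) + 151540))*(238982 - 491290) = (493004 + ((√(88209 + 56644) - 42710) + 151540))*(-252308) = (493004 + ((√144853 - 42710) + 151540))*(-252308) = (493004 + ((-42710 + √144853) + 151540))*(-252308) = (493004 + (108830 + √144853))*(-252308) = (601834 + √144853)*(-252308) = -151847532872 - 252308*√144853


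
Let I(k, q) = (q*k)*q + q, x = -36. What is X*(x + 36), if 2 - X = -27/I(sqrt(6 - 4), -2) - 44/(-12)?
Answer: 0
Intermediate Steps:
I(k, q) = q + k*q**2 (I(k, q) = (k*q)*q + q = k*q**2 + q = q + k*q**2)
X = -5/3 + 27/(-2 + 4*sqrt(2)) (X = 2 - (-27*(-1/(2*(1 + sqrt(6 - 4)*(-2)))) - 44/(-12)) = 2 - (-27*(-1/(2*(1 + sqrt(2)*(-2)))) - 44*(-1/12)) = 2 - (-27*(-1/(2*(1 - 2*sqrt(2)))) + 11/3) = 2 - (-27/(-2 + 4*sqrt(2)) + 11/3) = 2 - (11/3 - 27/(-2 + 4*sqrt(2))) = 2 + (-11/3 + 27/(-2 + 4*sqrt(2))) = -5/3 + 27/(-2 + 4*sqrt(2)) ≈ 5.7167)
X*(x + 36) = (11/42 + 27*sqrt(2)/7)*(-36 + 36) = (11/42 + 27*sqrt(2)/7)*0 = 0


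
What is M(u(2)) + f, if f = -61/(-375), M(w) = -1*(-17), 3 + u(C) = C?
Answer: 6436/375 ≈ 17.163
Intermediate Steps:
u(C) = -3 + C
M(w) = 17
f = 61/375 (f = -61*(-1/375) = 61/375 ≈ 0.16267)
M(u(2)) + f = 17 + 61/375 = 6436/375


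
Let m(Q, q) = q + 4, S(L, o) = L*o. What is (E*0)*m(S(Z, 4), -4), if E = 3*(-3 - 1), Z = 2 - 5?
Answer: 0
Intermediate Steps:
Z = -3
m(Q, q) = 4 + q
E = -12 (E = 3*(-4) = -12)
(E*0)*m(S(Z, 4), -4) = (-12*0)*(4 - 4) = 0*0 = 0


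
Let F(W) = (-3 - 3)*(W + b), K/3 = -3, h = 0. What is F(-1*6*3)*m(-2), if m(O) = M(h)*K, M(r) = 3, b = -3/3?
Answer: -3078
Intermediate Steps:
b = -1 (b = -3*⅓ = -1)
K = -9 (K = 3*(-3) = -9)
F(W) = 6 - 6*W (F(W) = (-3 - 3)*(W - 1) = -6*(-1 + W) = 6 - 6*W)
m(O) = -27 (m(O) = 3*(-9) = -27)
F(-1*6*3)*m(-2) = (6 - 6*(-1*6)*3)*(-27) = (6 - (-36)*3)*(-27) = (6 - 6*(-18))*(-27) = (6 + 108)*(-27) = 114*(-27) = -3078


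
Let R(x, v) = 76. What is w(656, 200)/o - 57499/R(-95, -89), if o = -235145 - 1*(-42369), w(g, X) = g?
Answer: -1385559635/1831372 ≈ -756.57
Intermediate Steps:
o = -192776 (o = -235145 + 42369 = -192776)
w(656, 200)/o - 57499/R(-95, -89) = 656/(-192776) - 57499/76 = 656*(-1/192776) - 57499*1/76 = -82/24097 - 57499/76 = -1385559635/1831372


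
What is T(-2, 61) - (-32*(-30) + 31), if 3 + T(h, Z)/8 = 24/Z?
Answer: -61723/61 ≈ -1011.9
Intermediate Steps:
T(h, Z) = -24 + 192/Z (T(h, Z) = -24 + 8*(24/Z) = -24 + 192/Z)
T(-2, 61) - (-32*(-30) + 31) = (-24 + 192/61) - (-32*(-30) + 31) = (-24 + 192*(1/61)) - (960 + 31) = (-24 + 192/61) - 1*991 = -1272/61 - 991 = -61723/61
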